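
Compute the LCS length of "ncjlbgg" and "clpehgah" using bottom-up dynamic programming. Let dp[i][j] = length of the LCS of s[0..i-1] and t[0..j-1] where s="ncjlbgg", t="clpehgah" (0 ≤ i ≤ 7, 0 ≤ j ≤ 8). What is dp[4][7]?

   ''  c  l  p  e  h  g  a  h
''  0  0  0  0  0  0  0  0  0
 n  0  0  0  0  0  0  0  0  0
 c  0  1  1  1  1  1  1  1  1
 j  0  1  1  1  1  1  1  1  1
 l  0  1  2  2  2  2  2  2  2
 b  0  1  2  2  2  2  2  2  2
 g  0  1  2  2  2  2  3  3  3
 g  0  1  2  2  2  2  3  3  3

2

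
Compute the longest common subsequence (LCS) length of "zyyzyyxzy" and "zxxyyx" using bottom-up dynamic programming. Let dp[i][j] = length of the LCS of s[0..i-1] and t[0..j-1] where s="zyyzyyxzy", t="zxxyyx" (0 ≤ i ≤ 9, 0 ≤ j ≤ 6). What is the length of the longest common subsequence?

   ''  z  x  x  y  y  x
''  0  0  0  0  0  0  0
 z  0  1  1  1  1  1  1
 y  0  1  1  1  2  2  2
 y  0  1  1  1  2  3  3
 z  0  1  1  1  2  3  3
 y  0  1  1  1  2  3  3
 y  0  1  1  1  2  3  3
 x  0  1  2  2  2  3  4
 z  0  1  2  2  2  3  4
 y  0  1  2  2  3  3  4

4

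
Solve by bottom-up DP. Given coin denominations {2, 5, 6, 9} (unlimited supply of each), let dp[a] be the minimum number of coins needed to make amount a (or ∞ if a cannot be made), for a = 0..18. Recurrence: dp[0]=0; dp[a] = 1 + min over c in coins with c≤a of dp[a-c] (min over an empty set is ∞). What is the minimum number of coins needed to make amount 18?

2

 a  0  1  2  3  4  5  6  7  8  9 10 11 12 13 14 15 16 17 18
dp  0  -  1  -  2  1  1  2  2  1  2  2  2  3  2  2  3  3  2
(- denotes ∞ / unreachable)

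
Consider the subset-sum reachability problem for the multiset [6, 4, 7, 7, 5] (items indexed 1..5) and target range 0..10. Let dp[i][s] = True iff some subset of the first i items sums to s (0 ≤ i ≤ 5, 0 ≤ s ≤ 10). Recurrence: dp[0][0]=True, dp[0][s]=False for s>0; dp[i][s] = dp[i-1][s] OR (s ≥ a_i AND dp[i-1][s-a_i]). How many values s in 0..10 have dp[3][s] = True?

5

i\s   0   1   2   3   4   5   6   7   8   9  10
  0   T   F   F   F   F   F   F   F   F   F   F
  1   T   F   F   F   F   F   T   F   F   F   F
  2   T   F   F   F   T   F   T   F   F   F   T
  3   T   F   F   F   T   F   T   T   F   F   T
  4   T   F   F   F   T   F   T   T   F   F   T
  5   T   F   F   F   T   T   T   T   F   T   T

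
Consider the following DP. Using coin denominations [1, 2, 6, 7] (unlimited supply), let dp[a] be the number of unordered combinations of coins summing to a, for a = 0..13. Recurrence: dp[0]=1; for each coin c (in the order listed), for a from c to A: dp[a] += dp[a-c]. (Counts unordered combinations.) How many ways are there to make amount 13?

17

after  coin     0     1     2     3     4     5     6     7     8     9    10    11    12    13
          1     1     1     1     1     1     1     1     1     1     1     1     1     1     1
          2     1     1     2     2     3     3     4     4     5     5     6     6     7     7
          6     1     1     2     2     3     3     5     5     7     7     9     9    12    12
          7     1     1     2     2     3     3     5     6     8     9    11    12    15    17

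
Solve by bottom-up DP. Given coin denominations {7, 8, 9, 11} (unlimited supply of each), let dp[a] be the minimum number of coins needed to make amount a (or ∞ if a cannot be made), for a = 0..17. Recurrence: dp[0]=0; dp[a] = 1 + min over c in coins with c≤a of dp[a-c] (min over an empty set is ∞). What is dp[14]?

2

 a  0  1  2  3  4  5  6  7  8  9 10 11 12 13 14 15 16 17
dp  0  -  -  -  -  -  -  1  1  1  -  1  -  -  2  2  2  2
(- denotes ∞ / unreachable)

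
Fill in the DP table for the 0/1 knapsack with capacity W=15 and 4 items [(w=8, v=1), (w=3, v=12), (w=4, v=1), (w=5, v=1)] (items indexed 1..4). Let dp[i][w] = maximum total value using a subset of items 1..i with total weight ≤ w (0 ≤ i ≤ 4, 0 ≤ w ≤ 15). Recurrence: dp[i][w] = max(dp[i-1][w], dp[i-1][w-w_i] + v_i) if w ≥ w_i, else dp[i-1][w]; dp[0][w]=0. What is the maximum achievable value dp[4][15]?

i\w   0   1   2   3   4   5   6   7   8   9  10  11  12  13  14  15
  0   0   0   0   0   0   0   0   0   0   0   0   0   0   0   0   0
  1   0   0   0   0   0   0   0   0   1   1   1   1   1   1   1   1
  2   0   0   0  12  12  12  12  12  12  12  12  13  13  13  13  13
  3   0   0   0  12  12  12  12  13  13  13  13  13  13  13  13  14
  4   0   0   0  12  12  12  12  13  13  13  13  13  14  14  14  14

14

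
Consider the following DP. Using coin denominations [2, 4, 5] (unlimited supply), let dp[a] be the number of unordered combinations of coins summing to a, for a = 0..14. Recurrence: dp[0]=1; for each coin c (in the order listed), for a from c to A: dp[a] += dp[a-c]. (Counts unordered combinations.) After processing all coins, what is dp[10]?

after  coin     0     1     2     3     4     5     6     7     8     9    10    11    12    13    14
          2     1     0     1     0     1     0     1     0     1     0     1     0     1     0     1
          4     1     0     1     0     2     0     2     0     3     0     3     0     4     0     4
          5     1     0     1     0     2     1     2     1     3     2     4     2     5     3     6

4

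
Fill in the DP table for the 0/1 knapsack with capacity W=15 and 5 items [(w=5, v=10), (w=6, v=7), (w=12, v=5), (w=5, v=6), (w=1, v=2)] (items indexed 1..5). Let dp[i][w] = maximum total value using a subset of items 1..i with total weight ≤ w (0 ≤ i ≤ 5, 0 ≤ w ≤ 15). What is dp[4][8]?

10

i\w   0   1   2   3   4   5   6   7   8   9  10  11  12  13  14  15
  0   0   0   0   0   0   0   0   0   0   0   0   0   0   0   0   0
  1   0   0   0   0   0  10  10  10  10  10  10  10  10  10  10  10
  2   0   0   0   0   0  10  10  10  10  10  10  17  17  17  17  17
  3   0   0   0   0   0  10  10  10  10  10  10  17  17  17  17  17
  4   0   0   0   0   0  10  10  10  10  10  16  17  17  17  17  17
  5   0   2   2   2   2  10  12  12  12  12  16  18  19  19  19  19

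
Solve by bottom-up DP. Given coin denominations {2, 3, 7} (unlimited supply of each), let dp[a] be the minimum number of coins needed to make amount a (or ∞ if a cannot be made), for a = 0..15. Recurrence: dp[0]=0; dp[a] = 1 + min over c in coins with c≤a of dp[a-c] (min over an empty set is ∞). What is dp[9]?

2

 a  0  1  2  3  4  5  6  7  8  9 10 11 12 13 14 15
dp  0  -  1  1  2  2  2  1  3  2  2  3  3  3  2  4
(- denotes ∞ / unreachable)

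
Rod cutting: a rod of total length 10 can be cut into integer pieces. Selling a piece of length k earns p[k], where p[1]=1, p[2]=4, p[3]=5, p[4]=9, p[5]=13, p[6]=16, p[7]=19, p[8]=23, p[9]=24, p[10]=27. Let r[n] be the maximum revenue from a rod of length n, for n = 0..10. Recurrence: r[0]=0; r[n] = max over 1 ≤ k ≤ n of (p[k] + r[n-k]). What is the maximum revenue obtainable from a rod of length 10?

   n    0    1    2    3    4    5    6    7    8    9   10
r[n]    0    1    4    5    9   13   16   19   23   24   27

27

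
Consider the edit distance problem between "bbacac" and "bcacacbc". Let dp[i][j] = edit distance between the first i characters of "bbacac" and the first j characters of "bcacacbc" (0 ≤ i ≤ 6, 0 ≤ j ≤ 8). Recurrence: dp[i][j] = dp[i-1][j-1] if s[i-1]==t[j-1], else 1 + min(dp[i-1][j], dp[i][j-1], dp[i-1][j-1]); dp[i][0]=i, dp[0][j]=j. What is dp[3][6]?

   ''  b  c  a  c  a  c  b  c
''  0  1  2  3  4  5  6  7  8
 b  1  0  1  2  3  4  5  6  7
 b  2  1  1  2  3  4  5  5  6
 a  3  2  2  1  2  3  4  5  6
 c  4  3  2  2  1  2  3  4  5
 a  5  4  3  2  2  1  2  3  4
 c  6  5  4  3  2  2  1  2  3

4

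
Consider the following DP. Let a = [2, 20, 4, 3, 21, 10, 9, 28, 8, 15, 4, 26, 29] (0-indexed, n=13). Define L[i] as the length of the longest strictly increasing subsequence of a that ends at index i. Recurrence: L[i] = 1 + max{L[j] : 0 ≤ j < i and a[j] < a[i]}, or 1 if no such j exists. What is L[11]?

   i    0    1    2    3    4    5    6    7    8    9   10   11   12
a[i]    2   20    4    3   21   10    9   28    8   15    4   26   29
L[i]    1    2    2    2    3    3    3    4    3    4    3    5    6

5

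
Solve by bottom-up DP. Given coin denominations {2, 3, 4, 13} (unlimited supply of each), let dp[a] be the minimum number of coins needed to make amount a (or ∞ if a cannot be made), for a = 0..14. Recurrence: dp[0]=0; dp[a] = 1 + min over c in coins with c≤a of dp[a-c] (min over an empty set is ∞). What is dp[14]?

4

 a  0  1  2  3  4  5  6  7  8  9 10 11 12 13 14
dp  0  -  1  1  1  2  2  2  2  3  3  3  3  1  4
(- denotes ∞ / unreachable)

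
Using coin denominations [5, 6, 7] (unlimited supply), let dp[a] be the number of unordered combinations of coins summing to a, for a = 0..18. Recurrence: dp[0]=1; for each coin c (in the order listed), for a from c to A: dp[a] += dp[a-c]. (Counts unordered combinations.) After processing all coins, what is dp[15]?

after  coin     0     1     2     3     4     5     6     7     8     9    10    11    12    13    14    15    16    17    18
          5     1     0     0     0     0     1     0     0     0     0     1     0     0     0     0     1     0     0     0
          6     1     0     0     0     0     1     1     0     0     0     1     1     1     0     0     1     1     1     1
          7     1     0     0     0     0     1     1     1     0     0     1     1     2     1     1     1     1     2     2

1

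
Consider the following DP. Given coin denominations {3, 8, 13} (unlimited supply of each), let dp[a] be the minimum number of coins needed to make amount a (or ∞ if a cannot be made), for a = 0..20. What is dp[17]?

4

 a  0  1  2  3  4  5  6  7  8  9 10 11 12 13 14 15 16 17 18 19 20
dp  0  -  -  1  -  -  2  -  1  3  -  2  4  1  3  5  2  4  6  3  5
(- denotes ∞ / unreachable)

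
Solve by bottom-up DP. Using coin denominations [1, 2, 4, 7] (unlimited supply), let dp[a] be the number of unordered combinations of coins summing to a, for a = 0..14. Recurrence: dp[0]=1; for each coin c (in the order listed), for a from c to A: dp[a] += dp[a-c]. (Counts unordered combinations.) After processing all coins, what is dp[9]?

11

after  coin     0     1     2     3     4     5     6     7     8     9    10    11    12    13    14
          1     1     1     1     1     1     1     1     1     1     1     1     1     1     1     1
          2     1     1     2     2     3     3     4     4     5     5     6     6     7     7     8
          4     1     1     2     2     4     4     6     6     9     9    12    12    16    16    20
          7     1     1     2     2     4     4     6     7    10    11    14    16    20    22    27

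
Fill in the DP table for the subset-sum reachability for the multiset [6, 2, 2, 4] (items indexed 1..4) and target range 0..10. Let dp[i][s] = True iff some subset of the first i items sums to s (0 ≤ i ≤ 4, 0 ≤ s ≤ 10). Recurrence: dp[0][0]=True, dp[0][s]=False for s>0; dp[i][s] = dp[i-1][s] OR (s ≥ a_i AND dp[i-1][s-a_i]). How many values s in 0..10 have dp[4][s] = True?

6

i\s   0   1   2   3   4   5   6   7   8   9  10
  0   T   F   F   F   F   F   F   F   F   F   F
  1   T   F   F   F   F   F   T   F   F   F   F
  2   T   F   T   F   F   F   T   F   T   F   F
  3   T   F   T   F   T   F   T   F   T   F   T
  4   T   F   T   F   T   F   T   F   T   F   T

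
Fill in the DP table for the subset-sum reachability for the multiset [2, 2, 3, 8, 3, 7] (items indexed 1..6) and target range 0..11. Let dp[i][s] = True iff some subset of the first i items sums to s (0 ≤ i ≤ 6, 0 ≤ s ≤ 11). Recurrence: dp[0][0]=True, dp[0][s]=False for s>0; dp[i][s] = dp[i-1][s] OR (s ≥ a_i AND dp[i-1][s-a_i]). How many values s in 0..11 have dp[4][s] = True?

9

i\s   0   1   2   3   4   5   6   7   8   9  10  11
  0   T   F   F   F   F   F   F   F   F   F   F   F
  1   T   F   T   F   F   F   F   F   F   F   F   F
  2   T   F   T   F   T   F   F   F   F   F   F   F
  3   T   F   T   T   T   T   F   T   F   F   F   F
  4   T   F   T   T   T   T   F   T   T   F   T   T
  5   T   F   T   T   T   T   T   T   T   F   T   T
  6   T   F   T   T   T   T   T   T   T   T   T   T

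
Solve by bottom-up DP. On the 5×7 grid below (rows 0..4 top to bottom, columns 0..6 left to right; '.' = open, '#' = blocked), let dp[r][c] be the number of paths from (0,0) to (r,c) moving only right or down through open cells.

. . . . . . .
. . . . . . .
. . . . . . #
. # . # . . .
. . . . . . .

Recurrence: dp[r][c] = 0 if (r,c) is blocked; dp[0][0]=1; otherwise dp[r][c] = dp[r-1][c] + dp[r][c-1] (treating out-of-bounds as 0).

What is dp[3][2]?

6

r\c   0   1   2   3   4   5   6
  0   1   1   1   1   1   1   1
  1   1   2   3   4   5   6   7
  2   1   3   6  10  15  21   0
  3   1   0   6   0  15  36  36
  4   1   1   7   7  22  58  94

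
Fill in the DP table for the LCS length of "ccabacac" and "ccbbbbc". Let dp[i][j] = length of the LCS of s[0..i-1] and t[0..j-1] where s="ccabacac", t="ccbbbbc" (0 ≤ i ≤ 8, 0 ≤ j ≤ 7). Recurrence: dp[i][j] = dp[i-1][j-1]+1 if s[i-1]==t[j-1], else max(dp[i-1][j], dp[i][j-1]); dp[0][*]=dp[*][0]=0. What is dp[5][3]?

   ''  c  c  b  b  b  b  c
''  0  0  0  0  0  0  0  0
 c  0  1  1  1  1  1  1  1
 c  0  1  2  2  2  2  2  2
 a  0  1  2  2  2  2  2  2
 b  0  1  2  3  3  3  3  3
 a  0  1  2  3  3  3  3  3
 c  0  1  2  3  3  3  3  4
 a  0  1  2  3  3  3  3  4
 c  0  1  2  3  3  3  3  4

3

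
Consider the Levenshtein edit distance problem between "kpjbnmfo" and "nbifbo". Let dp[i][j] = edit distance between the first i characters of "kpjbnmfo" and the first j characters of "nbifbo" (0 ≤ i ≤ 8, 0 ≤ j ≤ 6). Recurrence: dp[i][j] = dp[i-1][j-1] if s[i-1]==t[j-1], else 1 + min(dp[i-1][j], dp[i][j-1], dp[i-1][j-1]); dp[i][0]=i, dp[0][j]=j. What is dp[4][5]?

   ''  n  b  i  f  b  o
''  0  1  2  3  4  5  6
 k  1  1  2  3  4  5  6
 p  2  2  2  3  4  5  6
 j  3  3  3  3  4  5  6
 b  4  4  3  4  4  4  5
 n  5  4  4  4  5  5  5
 m  6  5  5  5  5  6  6
 f  7  6  6  6  5  6  7
 o  8  7  7  7  6  6  6

4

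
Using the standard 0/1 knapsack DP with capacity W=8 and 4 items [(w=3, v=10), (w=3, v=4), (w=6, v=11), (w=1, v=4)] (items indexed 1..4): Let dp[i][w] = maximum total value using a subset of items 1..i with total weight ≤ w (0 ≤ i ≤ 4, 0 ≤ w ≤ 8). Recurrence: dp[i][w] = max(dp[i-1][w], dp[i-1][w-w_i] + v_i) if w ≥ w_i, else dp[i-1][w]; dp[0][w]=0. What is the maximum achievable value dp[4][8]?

i\w   0   1   2   3   4   5   6   7   8
  0   0   0   0   0   0   0   0   0   0
  1   0   0   0  10  10  10  10  10  10
  2   0   0   0  10  10  10  14  14  14
  3   0   0   0  10  10  10  14  14  14
  4   0   4   4  10  14  14  14  18  18

18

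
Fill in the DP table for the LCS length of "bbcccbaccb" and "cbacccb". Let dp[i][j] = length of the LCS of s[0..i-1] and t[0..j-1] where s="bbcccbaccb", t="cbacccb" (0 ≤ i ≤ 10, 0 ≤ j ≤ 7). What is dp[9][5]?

5

   ''  c  b  a  c  c  c  b
''  0  0  0  0  0  0  0  0
 b  0  0  1  1  1  1  1  1
 b  0  0  1  1  1  1  1  2
 c  0  1  1  1  2  2  2  2
 c  0  1  1  1  2  3  3  3
 c  0  1  1  1  2  3  4  4
 b  0  1  2  2  2  3  4  5
 a  0  1  2  3  3  3  4  5
 c  0  1  2  3  4  4  4  5
 c  0  1  2  3  4  5  5  5
 b  0  1  2  3  4  5  5  6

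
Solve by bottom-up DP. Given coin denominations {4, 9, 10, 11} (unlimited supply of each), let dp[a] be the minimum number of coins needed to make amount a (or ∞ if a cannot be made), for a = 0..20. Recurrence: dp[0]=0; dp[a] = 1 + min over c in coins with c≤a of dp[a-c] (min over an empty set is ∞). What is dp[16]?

4

 a  0  1  2  3  4  5  6  7  8  9 10 11 12 13 14 15 16 17 18 19 20
dp  0  -  -  -  1  -  -  -  2  1  1  1  3  2  2  2  4  3  2  2  2
(- denotes ∞ / unreachable)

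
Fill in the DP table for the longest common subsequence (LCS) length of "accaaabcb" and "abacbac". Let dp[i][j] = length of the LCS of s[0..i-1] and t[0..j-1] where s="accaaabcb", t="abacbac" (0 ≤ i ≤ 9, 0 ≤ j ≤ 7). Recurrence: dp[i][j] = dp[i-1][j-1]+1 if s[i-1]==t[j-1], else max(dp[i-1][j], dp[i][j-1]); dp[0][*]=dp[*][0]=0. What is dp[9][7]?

   ''  a  b  a  c  b  a  c
''  0  0  0  0  0  0  0  0
 a  0  1  1  1  1  1  1  1
 c  0  1  1  1  2  2  2  2
 c  0  1  1  1  2  2  2  3
 a  0  1  1  2  2  2  3  3
 a  0  1  1  2  2  2  3  3
 a  0  1  1  2  2  2  3  3
 b  0  1  2  2  2  3  3  3
 c  0  1  2  2  3  3  3  4
 b  0  1  2  2  3  4  4  4

4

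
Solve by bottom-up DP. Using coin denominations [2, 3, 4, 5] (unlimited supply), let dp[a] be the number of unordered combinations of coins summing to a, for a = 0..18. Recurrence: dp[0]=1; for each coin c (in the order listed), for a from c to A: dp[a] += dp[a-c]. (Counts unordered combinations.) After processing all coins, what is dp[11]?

after  coin     0     1     2     3     4     5     6     7     8     9    10    11    12    13    14    15    16    17    18
          2     1     0     1     0     1     0     1     0     1     0     1     0     1     0     1     0     1     0     1
          3     1     0     1     1     1     1     2     1     2     2     2     2     3     2     3     3     3     3     4
          4     1     0     1     1     2     1     3     2     4     3     5     4     7     5     8     7    10     8    12
          5     1     0     1     1     2     2     3     3     5     5     7     7    10    10    13    14    17    18    22

7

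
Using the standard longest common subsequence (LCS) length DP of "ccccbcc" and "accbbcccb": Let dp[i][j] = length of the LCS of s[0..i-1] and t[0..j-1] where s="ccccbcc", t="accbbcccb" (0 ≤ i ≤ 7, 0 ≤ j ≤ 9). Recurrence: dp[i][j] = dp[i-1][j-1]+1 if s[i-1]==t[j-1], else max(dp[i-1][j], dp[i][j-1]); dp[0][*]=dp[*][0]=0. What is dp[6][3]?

   ''  a  c  c  b  b  c  c  c  b
''  0  0  0  0  0  0  0  0  0  0
 c  0  0  1  1  1  1  1  1  1  1
 c  0  0  1  2  2  2  2  2  2  2
 c  0  0  1  2  2  2  3  3  3  3
 c  0  0  1  2  2  2  3  4  4  4
 b  0  0  1  2  3  3  3  4  4  5
 c  0  0  1  2  3  3  4  4  5  5
 c  0  0  1  2  3  3  4  5  5  5

2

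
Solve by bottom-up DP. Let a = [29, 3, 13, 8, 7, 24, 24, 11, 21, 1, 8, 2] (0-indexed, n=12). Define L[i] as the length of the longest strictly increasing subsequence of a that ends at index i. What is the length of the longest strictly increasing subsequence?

4

   i    0    1    2    3    4    5    6    7    8    9   10   11
a[i]   29    3   13    8    7   24   24   11   21    1    8    2
L[i]    1    1    2    2    2    3    3    3    4    1    3    2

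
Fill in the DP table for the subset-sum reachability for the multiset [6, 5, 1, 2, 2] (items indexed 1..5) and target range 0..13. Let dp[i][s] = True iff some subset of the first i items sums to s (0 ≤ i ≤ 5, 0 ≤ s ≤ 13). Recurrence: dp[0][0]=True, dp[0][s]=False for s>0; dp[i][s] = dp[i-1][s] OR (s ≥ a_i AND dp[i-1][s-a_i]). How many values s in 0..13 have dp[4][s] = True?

i\s   0   1   2   3   4   5   6   7   8   9  10  11  12  13
  0   T   F   F   F   F   F   F   F   F   F   F   F   F   F
  1   T   F   F   F   F   F   T   F   F   F   F   F   F   F
  2   T   F   F   F   F   T   T   F   F   F   F   T   F   F
  3   T   T   F   F   F   T   T   T   F   F   F   T   T   F
  4   T   T   T   T   F   T   T   T   T   T   F   T   T   T
  5   T   T   T   T   T   T   T   T   T   T   T   T   T   T

12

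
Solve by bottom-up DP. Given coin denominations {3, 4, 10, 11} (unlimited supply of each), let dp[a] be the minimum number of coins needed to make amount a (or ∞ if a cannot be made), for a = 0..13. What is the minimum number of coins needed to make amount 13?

2

 a  0  1  2  3  4  5  6  7  8  9 10 11 12 13
dp  0  -  -  1  1  -  2  2  2  3  1  1  3  2
(- denotes ∞ / unreachable)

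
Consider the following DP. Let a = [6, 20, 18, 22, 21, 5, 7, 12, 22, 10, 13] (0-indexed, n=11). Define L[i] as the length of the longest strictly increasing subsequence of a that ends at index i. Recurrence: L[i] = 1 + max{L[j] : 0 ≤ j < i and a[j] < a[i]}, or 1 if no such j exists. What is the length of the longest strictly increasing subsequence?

   i    0    1    2    3    4    5    6    7    8    9   10
a[i]    6   20   18   22   21    5    7   12   22   10   13
L[i]    1    2    2    3    3    1    2    3    4    3    4

4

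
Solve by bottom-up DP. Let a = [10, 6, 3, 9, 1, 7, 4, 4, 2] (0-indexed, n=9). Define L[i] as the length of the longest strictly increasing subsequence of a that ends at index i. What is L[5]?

2

   i    0    1    2    3    4    5    6    7    8
a[i]   10    6    3    9    1    7    4    4    2
L[i]    1    1    1    2    1    2    2    2    2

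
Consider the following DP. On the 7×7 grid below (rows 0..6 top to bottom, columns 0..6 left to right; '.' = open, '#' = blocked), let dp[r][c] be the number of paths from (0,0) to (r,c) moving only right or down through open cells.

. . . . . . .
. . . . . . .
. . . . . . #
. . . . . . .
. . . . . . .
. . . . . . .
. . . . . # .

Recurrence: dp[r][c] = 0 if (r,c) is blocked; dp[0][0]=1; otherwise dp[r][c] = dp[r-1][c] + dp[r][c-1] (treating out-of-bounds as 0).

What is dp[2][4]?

15

r\c   0   1   2   3   4   5   6
  0   1   1   1   1   1   1   1
  1   1   2   3   4   5   6   7
  2   1   3   6  10  15  21   0
  3   1   4  10  20  35  56  56
  4   1   5  15  35  70 126 182
  5   1   6  21  56 126 252 434
  6   1   7  28  84 210   0 434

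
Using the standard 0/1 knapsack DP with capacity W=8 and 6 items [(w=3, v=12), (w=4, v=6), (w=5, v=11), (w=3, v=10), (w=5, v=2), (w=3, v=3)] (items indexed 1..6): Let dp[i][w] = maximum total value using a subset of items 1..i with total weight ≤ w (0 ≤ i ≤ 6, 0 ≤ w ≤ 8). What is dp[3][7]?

i\w   0   1   2   3   4   5   6   7   8
  0   0   0   0   0   0   0   0   0   0
  1   0   0   0  12  12  12  12  12  12
  2   0   0   0  12  12  12  12  18  18
  3   0   0   0  12  12  12  12  18  23
  4   0   0   0  12  12  12  22  22  23
  5   0   0   0  12  12  12  22  22  23
  6   0   0   0  12  12  12  22  22  23

18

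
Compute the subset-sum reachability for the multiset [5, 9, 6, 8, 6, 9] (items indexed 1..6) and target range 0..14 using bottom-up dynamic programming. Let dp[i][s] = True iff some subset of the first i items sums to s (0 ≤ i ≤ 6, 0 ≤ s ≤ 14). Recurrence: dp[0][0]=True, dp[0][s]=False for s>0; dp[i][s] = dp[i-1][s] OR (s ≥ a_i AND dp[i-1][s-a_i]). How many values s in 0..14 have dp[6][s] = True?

9

i\s   0   1   2   3   4   5   6   7   8   9  10  11  12  13  14
  0   T   F   F   F   F   F   F   F   F   F   F   F   F   F   F
  1   T   F   F   F   F   T   F   F   F   F   F   F   F   F   F
  2   T   F   F   F   F   T   F   F   F   T   F   F   F   F   T
  3   T   F   F   F   F   T   T   F   F   T   F   T   F   F   T
  4   T   F   F   F   F   T   T   F   T   T   F   T   F   T   T
  5   T   F   F   F   F   T   T   F   T   T   F   T   T   T   T
  6   T   F   F   F   F   T   T   F   T   T   F   T   T   T   T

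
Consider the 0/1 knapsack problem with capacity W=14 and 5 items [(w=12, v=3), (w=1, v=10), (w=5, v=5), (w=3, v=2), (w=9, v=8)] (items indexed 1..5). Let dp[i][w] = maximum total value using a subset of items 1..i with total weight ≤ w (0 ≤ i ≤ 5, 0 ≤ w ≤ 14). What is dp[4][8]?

i\w   0   1   2   3   4   5   6   7   8   9  10  11  12  13  14
  0   0   0   0   0   0   0   0   0   0   0   0   0   0   0   0
  1   0   0   0   0   0   0   0   0   0   0   0   0   3   3   3
  2   0  10  10  10  10  10  10  10  10  10  10  10  10  13  13
  3   0  10  10  10  10  10  15  15  15  15  15  15  15  15  15
  4   0  10  10  10  12  12  15  15  15  17  17  17  17  17  17
  5   0  10  10  10  12  12  15  15  15  17  18  18  18  20  20

15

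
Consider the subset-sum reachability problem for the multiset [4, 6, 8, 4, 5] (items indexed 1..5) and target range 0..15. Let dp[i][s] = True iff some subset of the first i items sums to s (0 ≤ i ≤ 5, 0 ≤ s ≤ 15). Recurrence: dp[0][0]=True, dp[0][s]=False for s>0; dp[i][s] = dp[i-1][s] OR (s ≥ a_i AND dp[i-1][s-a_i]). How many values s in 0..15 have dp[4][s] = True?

i\s   0   1   2   3   4   5   6   7   8   9  10  11  12  13  14  15
  0   T   F   F   F   F   F   F   F   F   F   F   F   F   F   F   F
  1   T   F   F   F   T   F   F   F   F   F   F   F   F   F   F   F
  2   T   F   F   F   T   F   T   F   F   F   T   F   F   F   F   F
  3   T   F   F   F   T   F   T   F   T   F   T   F   T   F   T   F
  4   T   F   F   F   T   F   T   F   T   F   T   F   T   F   T   F
  5   T   F   F   F   T   T   T   F   T   T   T   T   T   T   T   T

7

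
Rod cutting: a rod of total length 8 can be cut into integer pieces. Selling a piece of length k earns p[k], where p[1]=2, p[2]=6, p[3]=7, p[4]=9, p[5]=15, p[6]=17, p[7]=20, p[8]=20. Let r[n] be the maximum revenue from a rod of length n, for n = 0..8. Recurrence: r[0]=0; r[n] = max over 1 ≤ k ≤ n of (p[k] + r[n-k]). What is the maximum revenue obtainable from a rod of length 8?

   n    0    1    2    3    4    5    6    7    8
r[n]    0    2    6    8   12   15   18   21   24

24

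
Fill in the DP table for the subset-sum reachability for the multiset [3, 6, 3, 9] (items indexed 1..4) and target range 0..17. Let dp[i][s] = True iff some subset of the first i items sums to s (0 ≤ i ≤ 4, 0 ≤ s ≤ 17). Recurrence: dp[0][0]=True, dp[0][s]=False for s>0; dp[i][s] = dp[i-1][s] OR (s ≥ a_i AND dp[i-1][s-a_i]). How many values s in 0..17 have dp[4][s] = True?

i\s   0   1   2   3   4   5   6   7   8   9  10  11  12  13  14  15  16  17
  0   T   F   F   F   F   F   F   F   F   F   F   F   F   F   F   F   F   F
  1   T   F   F   T   F   F   F   F   F   F   F   F   F   F   F   F   F   F
  2   T   F   F   T   F   F   T   F   F   T   F   F   F   F   F   F   F   F
  3   T   F   F   T   F   F   T   F   F   T   F   F   T   F   F   F   F   F
  4   T   F   F   T   F   F   T   F   F   T   F   F   T   F   F   T   F   F

6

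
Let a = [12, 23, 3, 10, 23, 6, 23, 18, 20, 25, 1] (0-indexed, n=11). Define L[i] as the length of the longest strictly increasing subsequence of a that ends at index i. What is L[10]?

1

   i    0    1    2    3    4    5    6    7    8    9   10
a[i]   12   23    3   10   23    6   23   18   20   25    1
L[i]    1    2    1    2    3    2    3    3    4    5    1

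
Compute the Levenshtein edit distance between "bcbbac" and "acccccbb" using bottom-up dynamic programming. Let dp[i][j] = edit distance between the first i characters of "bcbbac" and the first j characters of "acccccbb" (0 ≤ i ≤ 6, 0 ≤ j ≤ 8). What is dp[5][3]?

   ''  a  c  c  c  c  c  b  b
''  0  1  2  3  4  5  6  7  8
 b  1  1  2  3  4  5  6  6  7
 c  2  2  1  2  3  4  5  6  7
 b  3  3  2  2  3  4  5  5  6
 b  4  4  3  3  3  4  5  5  5
 a  5  4  4  4  4  4  5  6  6
 c  6  5  4  4  4  4  4  5  6

4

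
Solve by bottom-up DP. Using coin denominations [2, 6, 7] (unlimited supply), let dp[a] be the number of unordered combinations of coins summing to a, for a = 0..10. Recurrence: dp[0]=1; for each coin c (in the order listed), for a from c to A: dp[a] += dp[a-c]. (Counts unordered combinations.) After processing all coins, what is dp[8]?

2

after  coin     0     1     2     3     4     5     6     7     8     9    10
          2     1     0     1     0     1     0     1     0     1     0     1
          6     1     0     1     0     1     0     2     0     2     0     2
          7     1     0     1     0     1     0     2     1     2     1     2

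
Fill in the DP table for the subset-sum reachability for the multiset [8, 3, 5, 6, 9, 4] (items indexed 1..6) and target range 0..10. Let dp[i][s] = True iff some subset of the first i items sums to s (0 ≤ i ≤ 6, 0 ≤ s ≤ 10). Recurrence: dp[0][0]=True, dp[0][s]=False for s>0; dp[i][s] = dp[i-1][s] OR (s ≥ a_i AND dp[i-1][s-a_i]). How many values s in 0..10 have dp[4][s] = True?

i\s   0   1   2   3   4   5   6   7   8   9  10
  0   T   F   F   F   F   F   F   F   F   F   F
  1   T   F   F   F   F   F   F   F   T   F   F
  2   T   F   F   T   F   F   F   F   T   F   F
  3   T   F   F   T   F   T   F   F   T   F   F
  4   T   F   F   T   F   T   T   F   T   T   F
  5   T   F   F   T   F   T   T   F   T   T   F
  6   T   F   F   T   T   T   T   T   T   T   T

6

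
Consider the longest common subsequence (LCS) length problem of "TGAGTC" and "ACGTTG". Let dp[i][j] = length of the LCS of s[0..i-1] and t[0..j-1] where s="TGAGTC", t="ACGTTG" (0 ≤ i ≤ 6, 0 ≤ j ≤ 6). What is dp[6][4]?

3

   ''  A  C  G  T  T  G
''  0  0  0  0  0  0  0
 T  0  0  0  0  1  1  1
 G  0  0  0  1  1  1  2
 A  0  1  1  1  1  1  2
 G  0  1  1  2  2  2  2
 T  0  1  1  2  3  3  3
 C  0  1  2  2  3  3  3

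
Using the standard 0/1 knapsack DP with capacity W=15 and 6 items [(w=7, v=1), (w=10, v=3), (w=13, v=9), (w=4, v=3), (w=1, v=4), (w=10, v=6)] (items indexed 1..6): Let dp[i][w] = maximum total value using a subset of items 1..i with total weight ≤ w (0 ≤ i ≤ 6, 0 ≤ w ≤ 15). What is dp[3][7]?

i\w   0   1   2   3   4   5   6   7   8   9  10  11  12  13  14  15
  0   0   0   0   0   0   0   0   0   0   0   0   0   0   0   0   0
  1   0   0   0   0   0   0   0   1   1   1   1   1   1   1   1   1
  2   0   0   0   0   0   0   0   1   1   1   3   3   3   3   3   3
  3   0   0   0   0   0   0   0   1   1   1   3   3   3   9   9   9
  4   0   0   0   0   3   3   3   3   3   3   3   4   4   9   9   9
  5   0   4   4   4   4   7   7   7   7   7   7   7   8   9  13  13
  6   0   4   4   4   4   7   7   7   7   7   7  10  10  10  13  13

1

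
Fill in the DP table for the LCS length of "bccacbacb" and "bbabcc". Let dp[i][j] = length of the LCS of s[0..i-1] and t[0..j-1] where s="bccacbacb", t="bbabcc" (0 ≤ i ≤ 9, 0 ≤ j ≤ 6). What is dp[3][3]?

1

   ''  b  b  a  b  c  c
''  0  0  0  0  0  0  0
 b  0  1  1  1  1  1  1
 c  0  1  1  1  1  2  2
 c  0  1  1  1  1  2  3
 a  0  1  1  2  2  2  3
 c  0  1  1  2  2  3  3
 b  0  1  2  2  3  3  3
 a  0  1  2  3  3  3  3
 c  0  1  2  3  3  4  4
 b  0  1  2  3  4  4  4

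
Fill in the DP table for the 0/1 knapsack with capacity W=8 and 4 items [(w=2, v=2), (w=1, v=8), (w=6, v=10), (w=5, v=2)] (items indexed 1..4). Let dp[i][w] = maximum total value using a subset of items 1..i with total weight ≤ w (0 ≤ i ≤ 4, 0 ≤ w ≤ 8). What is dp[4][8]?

18

i\w   0   1   2   3   4   5   6   7   8
  0   0   0   0   0   0   0   0   0   0
  1   0   0   2   2   2   2   2   2   2
  2   0   8   8  10  10  10  10  10  10
  3   0   8   8  10  10  10  10  18  18
  4   0   8   8  10  10  10  10  18  18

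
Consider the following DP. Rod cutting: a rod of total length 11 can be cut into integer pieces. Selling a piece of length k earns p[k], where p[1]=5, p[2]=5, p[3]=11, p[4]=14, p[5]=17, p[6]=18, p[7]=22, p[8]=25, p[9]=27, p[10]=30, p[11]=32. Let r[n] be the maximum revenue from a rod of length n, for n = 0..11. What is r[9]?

   n    0    1    2    3    4    5    6    7    8    9   10   11
r[n]    0    5   10   15   20   25   30   35   40   45   50   55

45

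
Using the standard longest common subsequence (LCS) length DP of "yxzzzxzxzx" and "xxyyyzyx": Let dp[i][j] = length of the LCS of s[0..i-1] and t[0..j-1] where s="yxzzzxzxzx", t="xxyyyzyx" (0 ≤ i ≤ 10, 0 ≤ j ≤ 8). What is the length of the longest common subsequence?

   ''  x  x  y  y  y  z  y  x
''  0  0  0  0  0  0  0  0  0
 y  0  0  0  1  1  1  1  1  1
 x  0  1  1  1  1  1  1  1  2
 z  0  1  1  1  1  1  2  2  2
 z  0  1  1  1  1  1  2  2  2
 z  0  1  1  1  1  1  2  2  2
 x  0  1  2  2  2  2  2  2  3
 z  0  1  2  2  2  2  3  3  3
 x  0  1  2  2  2  2  3  3  4
 z  0  1  2  2  2  2  3  3  4
 x  0  1  2  2  2  2  3  3  4

4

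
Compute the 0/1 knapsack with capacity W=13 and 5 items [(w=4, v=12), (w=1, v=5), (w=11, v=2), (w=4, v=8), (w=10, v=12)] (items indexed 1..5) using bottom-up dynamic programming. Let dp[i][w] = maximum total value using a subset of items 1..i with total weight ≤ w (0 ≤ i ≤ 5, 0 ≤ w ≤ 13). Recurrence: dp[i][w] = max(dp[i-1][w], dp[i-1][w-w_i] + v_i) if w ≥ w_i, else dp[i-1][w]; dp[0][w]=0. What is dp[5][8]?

20

i\w   0   1   2   3   4   5   6   7   8   9  10  11  12  13
  0   0   0   0   0   0   0   0   0   0   0   0   0   0   0
  1   0   0   0   0  12  12  12  12  12  12  12  12  12  12
  2   0   5   5   5  12  17  17  17  17  17  17  17  17  17
  3   0   5   5   5  12  17  17  17  17  17  17  17  17  17
  4   0   5   5   5  12  17  17  17  20  25  25  25  25  25
  5   0   5   5   5  12  17  17  17  20  25  25  25  25  25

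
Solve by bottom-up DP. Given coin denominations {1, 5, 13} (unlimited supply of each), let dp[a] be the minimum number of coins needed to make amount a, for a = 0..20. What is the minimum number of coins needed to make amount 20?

4

 a  0  1  2  3  4  5  6  7  8  9 10 11 12 13 14 15 16 17 18 19 20
dp  0  1  2  3  4  1  2  3  4  5  2  3  4  1  2  3  4  5  2  3  4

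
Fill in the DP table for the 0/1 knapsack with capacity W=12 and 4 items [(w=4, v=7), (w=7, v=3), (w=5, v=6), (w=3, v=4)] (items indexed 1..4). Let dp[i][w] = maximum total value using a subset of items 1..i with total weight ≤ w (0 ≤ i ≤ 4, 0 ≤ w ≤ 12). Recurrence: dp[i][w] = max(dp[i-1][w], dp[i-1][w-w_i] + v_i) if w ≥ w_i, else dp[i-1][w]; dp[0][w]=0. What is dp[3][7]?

i\w   0   1   2   3   4   5   6   7   8   9  10  11  12
  0   0   0   0   0   0   0   0   0   0   0   0   0   0
  1   0   0   0   0   7   7   7   7   7   7   7   7   7
  2   0   0   0   0   7   7   7   7   7   7   7  10  10
  3   0   0   0   0   7   7   7   7   7  13  13  13  13
  4   0   0   0   4   7   7   7  11  11  13  13  13  17

7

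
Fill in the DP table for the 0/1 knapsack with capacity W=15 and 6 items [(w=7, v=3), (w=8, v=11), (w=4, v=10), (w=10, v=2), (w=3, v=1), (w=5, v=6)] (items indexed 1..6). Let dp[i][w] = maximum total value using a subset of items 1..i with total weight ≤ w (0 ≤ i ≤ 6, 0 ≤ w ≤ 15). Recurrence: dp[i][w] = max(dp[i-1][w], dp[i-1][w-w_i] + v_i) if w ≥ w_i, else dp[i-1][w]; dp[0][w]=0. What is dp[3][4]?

i\w   0   1   2   3   4   5   6   7   8   9  10  11  12  13  14  15
  0   0   0   0   0   0   0   0   0   0   0   0   0   0   0   0   0
  1   0   0   0   0   0   0   0   3   3   3   3   3   3   3   3   3
  2   0   0   0   0   0   0   0   3  11  11  11  11  11  11  11  14
  3   0   0   0   0  10  10  10  10  11  11  11  13  21  21  21  21
  4   0   0   0   0  10  10  10  10  11  11  11  13  21  21  21  21
  5   0   0   0   1  10  10  10  11  11  11  11  13  21  21  21  22
  6   0   0   0   1  10  10  10  11  11  16  16  16  21  21  21  22

10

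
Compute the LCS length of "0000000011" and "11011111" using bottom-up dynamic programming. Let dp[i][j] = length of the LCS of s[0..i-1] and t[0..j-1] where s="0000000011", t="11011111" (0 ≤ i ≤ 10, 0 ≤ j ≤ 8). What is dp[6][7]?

   ''  1  1  0  1  1  1  1  1
''  0  0  0  0  0  0  0  0  0
 0  0  0  0  1  1  1  1  1  1
 0  0  0  0  1  1  1  1  1  1
 0  0  0  0  1  1  1  1  1  1
 0  0  0  0  1  1  1  1  1  1
 0  0  0  0  1  1  1  1  1  1
 0  0  0  0  1  1  1  1  1  1
 0  0  0  0  1  1  1  1  1  1
 0  0  0  0  1  1  1  1  1  1
 1  0  1  1  1  2  2  2  2  2
 1  0  1  2  2  2  3  3  3  3

1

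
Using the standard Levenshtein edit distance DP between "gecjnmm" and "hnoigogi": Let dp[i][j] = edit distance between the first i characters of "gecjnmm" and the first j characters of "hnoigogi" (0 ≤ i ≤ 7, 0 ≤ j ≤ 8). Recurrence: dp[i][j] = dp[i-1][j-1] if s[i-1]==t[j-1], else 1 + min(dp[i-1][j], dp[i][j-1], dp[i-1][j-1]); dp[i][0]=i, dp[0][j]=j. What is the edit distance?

8

   ''  h  n  o  i  g  o  g  i
''  0  1  2  3  4  5  6  7  8
 g  1  1  2  3  4  4  5  6  7
 e  2  2  2  3  4  5  5  6  7
 c  3  3  3  3  4  5  6  6  7
 j  4  4  4  4  4  5  6  7  7
 n  5  5  4  5  5  5  6  7  8
 m  6  6  5  5  6  6  6  7  8
 m  7  7  6  6  6  7  7  7  8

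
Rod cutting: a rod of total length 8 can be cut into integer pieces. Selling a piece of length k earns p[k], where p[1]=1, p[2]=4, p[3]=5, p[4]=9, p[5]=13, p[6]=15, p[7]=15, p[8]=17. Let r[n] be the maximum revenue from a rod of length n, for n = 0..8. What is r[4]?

   n    0    1    2    3    4    5    6    7    8
r[n]    0    1    4    5    9   13   15   17   19

9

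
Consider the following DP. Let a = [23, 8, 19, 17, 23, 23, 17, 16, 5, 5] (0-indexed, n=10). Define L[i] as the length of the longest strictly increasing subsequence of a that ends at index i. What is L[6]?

2

   i    0    1    2    3    4    5    6    7    8    9
a[i]   23    8   19   17   23   23   17   16    5    5
L[i]    1    1    2    2    3    3    2    2    1    1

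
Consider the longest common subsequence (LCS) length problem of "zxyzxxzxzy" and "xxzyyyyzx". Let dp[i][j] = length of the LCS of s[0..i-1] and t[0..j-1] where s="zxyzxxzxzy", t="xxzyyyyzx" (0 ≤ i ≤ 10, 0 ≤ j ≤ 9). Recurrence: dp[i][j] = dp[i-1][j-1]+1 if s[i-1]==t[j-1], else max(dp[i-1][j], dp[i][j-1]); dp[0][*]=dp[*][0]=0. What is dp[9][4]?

   ''  x  x  z  y  y  y  y  z  x
''  0  0  0  0  0  0  0  0  0  0
 z  0  0  0  1  1  1  1  1  1  1
 x  0  1  1  1  1  1  1  1  1  2
 y  0  1  1  1  2  2  2  2  2  2
 z  0  1  1  2  2  2  2  2  3  3
 x  0  1  2  2  2  2  2  2  3  4
 x  0  1  2  2  2  2  2  2  3  4
 z  0  1  2  3  3  3  3  3  3  4
 x  0  1  2  3  3  3  3  3  3  4
 z  0  1  2  3  3  3  3  3  4  4
 y  0  1  2  3  4  4  4  4  4  4

3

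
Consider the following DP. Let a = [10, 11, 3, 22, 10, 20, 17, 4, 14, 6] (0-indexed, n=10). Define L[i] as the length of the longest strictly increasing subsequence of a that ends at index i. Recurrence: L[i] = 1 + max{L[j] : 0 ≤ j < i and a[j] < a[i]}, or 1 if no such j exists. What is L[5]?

3

   i    0    1    2    3    4    5    6    7    8    9
a[i]   10   11    3   22   10   20   17    4   14    6
L[i]    1    2    1    3    2    3    3    2    3    3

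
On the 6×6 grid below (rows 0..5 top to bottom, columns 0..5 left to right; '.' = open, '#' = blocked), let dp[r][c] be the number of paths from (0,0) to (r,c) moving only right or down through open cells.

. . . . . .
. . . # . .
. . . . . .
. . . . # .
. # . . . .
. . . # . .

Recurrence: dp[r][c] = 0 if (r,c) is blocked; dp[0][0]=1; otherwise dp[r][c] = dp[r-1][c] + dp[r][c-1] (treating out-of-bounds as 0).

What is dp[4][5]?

35

r\c   0   1   2   3   4   5
  0   1   1   1   1   1   1
  1   1   2   3   0   1   2
  2   1   3   6   6   7   9
  3   1   4  10  16   0   9
  4   1   0  10  26  26  35
  5   1   1  11   0  26  61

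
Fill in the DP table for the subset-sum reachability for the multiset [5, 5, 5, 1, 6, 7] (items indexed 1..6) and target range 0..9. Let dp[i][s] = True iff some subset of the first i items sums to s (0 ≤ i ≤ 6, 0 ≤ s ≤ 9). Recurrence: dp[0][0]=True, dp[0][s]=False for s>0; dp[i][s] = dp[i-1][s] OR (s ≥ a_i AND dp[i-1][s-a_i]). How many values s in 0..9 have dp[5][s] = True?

i\s   0   1   2   3   4   5   6   7   8   9
  0   T   F   F   F   F   F   F   F   F   F
  1   T   F   F   F   F   T   F   F   F   F
  2   T   F   F   F   F   T   F   F   F   F
  3   T   F   F   F   F   T   F   F   F   F
  4   T   T   F   F   F   T   T   F   F   F
  5   T   T   F   F   F   T   T   T   F   F
  6   T   T   F   F   F   T   T   T   T   F

5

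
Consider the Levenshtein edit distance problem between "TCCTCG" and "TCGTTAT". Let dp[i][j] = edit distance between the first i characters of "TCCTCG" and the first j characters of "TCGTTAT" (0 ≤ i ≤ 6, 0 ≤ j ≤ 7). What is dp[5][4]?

   ''  T  C  G  T  T  A  T
''  0  1  2  3  4  5  6  7
 T  1  0  1  2  3  4  5  6
 C  2  1  0  1  2  3  4  5
 C  3  2  1  1  2  3  4  5
 T  4  3  2  2  1  2  3  4
 C  5  4  3  3  2  2  3  4
 G  6  5  4  3  3  3  3  4

2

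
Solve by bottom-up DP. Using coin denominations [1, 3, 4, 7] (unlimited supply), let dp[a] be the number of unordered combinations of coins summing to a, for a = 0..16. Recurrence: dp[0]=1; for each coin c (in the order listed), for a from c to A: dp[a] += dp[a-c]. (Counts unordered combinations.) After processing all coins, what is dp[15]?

22

after  coin     0     1     2     3     4     5     6     7     8     9    10    11    12    13    14    15    16
          1     1     1     1     1     1     1     1     1     1     1     1     1     1     1     1     1     1
          3     1     1     1     2     2     2     3     3     3     4     4     4     5     5     5     6     6
          4     1     1     1     2     3     3     4     5     6     7     8     9    11    12    13    15    17
          7     1     1     1     2     3     3     4     6     7     8    10    12    14    16    19    22    25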